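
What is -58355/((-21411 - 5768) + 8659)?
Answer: 11671/3704 ≈ 3.1509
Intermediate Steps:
-58355/((-21411 - 5768) + 8659) = -58355/(-27179 + 8659) = -58355/(-18520) = -58355*(-1/18520) = 11671/3704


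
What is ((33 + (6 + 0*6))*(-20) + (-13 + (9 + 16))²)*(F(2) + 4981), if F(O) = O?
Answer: -3169188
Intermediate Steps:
((33 + (6 + 0*6))*(-20) + (-13 + (9 + 16))²)*(F(2) + 4981) = ((33 + (6 + 0*6))*(-20) + (-13 + (9 + 16))²)*(2 + 4981) = ((33 + (6 + 0))*(-20) + (-13 + 25)²)*4983 = ((33 + 6)*(-20) + 12²)*4983 = (39*(-20) + 144)*4983 = (-780 + 144)*4983 = -636*4983 = -3169188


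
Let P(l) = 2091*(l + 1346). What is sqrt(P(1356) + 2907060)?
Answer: sqrt(8556942) ≈ 2925.2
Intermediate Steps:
P(l) = 2814486 + 2091*l (P(l) = 2091*(1346 + l) = 2814486 + 2091*l)
sqrt(P(1356) + 2907060) = sqrt((2814486 + 2091*1356) + 2907060) = sqrt((2814486 + 2835396) + 2907060) = sqrt(5649882 + 2907060) = sqrt(8556942)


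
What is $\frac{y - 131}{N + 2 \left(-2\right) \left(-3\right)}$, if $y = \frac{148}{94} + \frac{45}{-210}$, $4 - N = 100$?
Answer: $\frac{85303}{55272} \approx 1.5433$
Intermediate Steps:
$N = -96$ ($N = 4 - 100 = -96$)
$y = \frac{895}{658}$ ($y = 148 \cdot \frac{1}{94} + 45 \left(- \frac{1}{210}\right) = \frac{74}{47} - \frac{3}{14} = \frac{895}{658} \approx 1.3602$)
$\frac{y - 131}{N + 2 \left(-2\right) \left(-3\right)} = \frac{\frac{895}{658} - 131}{-96 + 2 \left(-2\right) \left(-3\right)} = - \frac{85303}{658 \left(-96 - -12\right)} = - \frac{85303}{658 \left(-96 + 12\right)} = - \frac{85303}{658 \left(-84\right)} = \left(- \frac{85303}{658}\right) \left(- \frac{1}{84}\right) = \frac{85303}{55272}$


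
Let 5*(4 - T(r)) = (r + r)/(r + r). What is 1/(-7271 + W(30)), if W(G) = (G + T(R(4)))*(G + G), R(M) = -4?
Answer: -1/5243 ≈ -0.00019073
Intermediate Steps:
T(r) = 19/5 (T(r) = 4 - (r + r)/(5*(r + r)) = 4 - 2*r/(5*(2*r)) = 4 - 2*r*1/(2*r)/5 = 4 - ⅕*1 = 4 - ⅕ = 19/5)
W(G) = 2*G*(19/5 + G) (W(G) = (G + 19/5)*(G + G) = (19/5 + G)*(2*G) = 2*G*(19/5 + G))
1/(-7271 + W(30)) = 1/(-7271 + (⅖)*30*(19 + 5*30)) = 1/(-7271 + (⅖)*30*(19 + 150)) = 1/(-7271 + (⅖)*30*169) = 1/(-7271 + 2028) = 1/(-5243) = -1/5243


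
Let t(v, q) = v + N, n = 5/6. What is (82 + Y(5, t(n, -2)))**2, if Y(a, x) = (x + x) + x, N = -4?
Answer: 21025/4 ≈ 5256.3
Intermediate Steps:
n = 5/6 (n = 5*(1/6) = 5/6 ≈ 0.83333)
t(v, q) = -4 + v (t(v, q) = v - 4 = -4 + v)
Y(a, x) = 3*x (Y(a, x) = 2*x + x = 3*x)
(82 + Y(5, t(n, -2)))**2 = (82 + 3*(-4 + 5/6))**2 = (82 + 3*(-19/6))**2 = (82 - 19/2)**2 = (145/2)**2 = 21025/4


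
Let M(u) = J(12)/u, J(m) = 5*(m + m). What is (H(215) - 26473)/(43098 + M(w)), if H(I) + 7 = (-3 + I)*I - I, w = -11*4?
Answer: 69245/158016 ≈ 0.43822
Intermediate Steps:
w = -44
H(I) = -7 - I + I*(-3 + I) (H(I) = -7 + ((-3 + I)*I - I) = -7 + (I*(-3 + I) - I) = -7 + (-I + I*(-3 + I)) = -7 - I + I*(-3 + I))
J(m) = 10*m (J(m) = 5*(2*m) = 10*m)
M(u) = 120/u (M(u) = (10*12)/u = 120/u)
(H(215) - 26473)/(43098 + M(w)) = ((-7 + 215**2 - 4*215) - 26473)/(43098 + 120/(-44)) = ((-7 + 46225 - 860) - 26473)/(43098 + 120*(-1/44)) = (45358 - 26473)/(43098 - 30/11) = 18885/(474048/11) = 18885*(11/474048) = 69245/158016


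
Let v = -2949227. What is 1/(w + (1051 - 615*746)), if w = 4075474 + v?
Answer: 1/668508 ≈ 1.4959e-6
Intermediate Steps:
w = 1126247 (w = 4075474 - 2949227 = 1126247)
1/(w + (1051 - 615*746)) = 1/(1126247 + (1051 - 615*746)) = 1/(1126247 + (1051 - 458790)) = 1/(1126247 - 457739) = 1/668508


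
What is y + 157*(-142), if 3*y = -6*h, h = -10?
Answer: -22274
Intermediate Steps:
y = 20 (y = (-6*(-10))/3 = (⅓)*60 = 20)
y + 157*(-142) = 20 + 157*(-142) = 20 - 22294 = -22274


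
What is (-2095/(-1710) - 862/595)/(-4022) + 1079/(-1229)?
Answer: -883037367349/1005858802620 ≈ -0.87789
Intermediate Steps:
(-2095/(-1710) - 862/595)/(-4022) + 1079/(-1229) = (-2095*(-1/1710) - 862*1/595)*(-1/4022) + 1079*(-1/1229) = (419/342 - 862/595)*(-1/4022) - 1079/1229 = -45499/203490*(-1/4022) - 1079/1229 = 45499/818436780 - 1079/1229 = -883037367349/1005858802620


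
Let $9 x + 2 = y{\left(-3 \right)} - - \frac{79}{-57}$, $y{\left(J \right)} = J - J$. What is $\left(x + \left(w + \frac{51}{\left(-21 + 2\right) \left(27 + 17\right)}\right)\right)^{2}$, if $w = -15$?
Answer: $\frac{121416705601}{509495184} \approx 238.31$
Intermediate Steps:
$y{\left(J \right)} = 0$
$x = - \frac{193}{513}$ ($x = - \frac{2}{9} + \frac{0 - - \frac{79}{-57}}{9} = - \frac{2}{9} + \frac{0 - \left(-79\right) \left(- \frac{1}{57}\right)}{9} = - \frac{2}{9} + \frac{0 - \frac{79}{57}}{9} = - \frac{2}{9} + \frac{1}{9} \left(- \frac{79}{57}\right) = - \frac{2}{9} - \frac{79}{513} = - \frac{193}{513} \approx -0.37622$)
$\left(x + \left(w + \frac{51}{\left(-21 + 2\right) \left(27 + 17\right)}\right)\right)^{2} = \left(- \frac{193}{513} - \left(15 - \frac{51}{\left(-21 + 2\right) \left(27 + 17\right)}\right)\right)^{2} = \left(- \frac{193}{513} - \left(15 - \frac{51}{\left(-19\right) 44}\right)\right)^{2} = \left(- \frac{193}{513} - \left(15 - \frac{51}{-836}\right)\right)^{2} = \left(- \frac{193}{513} + \left(-15 + 51 \left(- \frac{1}{836}\right)\right)\right)^{2} = \left(- \frac{193}{513} - \frac{12591}{836}\right)^{2} = \left(- \frac{348449}{22572}\right)^{2} = \frac{121416705601}{509495184}$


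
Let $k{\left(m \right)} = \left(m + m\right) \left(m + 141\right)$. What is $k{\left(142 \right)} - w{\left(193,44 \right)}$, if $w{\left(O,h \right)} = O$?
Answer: $80179$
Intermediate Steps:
$k{\left(m \right)} = 2 m \left(141 + m\right)$
$k{\left(142 \right)} - w{\left(193,44 \right)} = 2 \cdot 142 \left(141 + 142\right) - 193 = 2 \cdot 142 \cdot 283 - 193 = 80372 - 193 = 80179$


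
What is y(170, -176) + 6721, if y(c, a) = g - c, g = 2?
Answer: 6553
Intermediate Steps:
y(c, a) = 2 - c
y(170, -176) + 6721 = (2 - 1*170) + 6721 = (2 - 170) + 6721 = -168 + 6721 = 6553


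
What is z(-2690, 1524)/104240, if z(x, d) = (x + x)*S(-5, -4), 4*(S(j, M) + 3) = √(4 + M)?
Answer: 807/5212 ≈ 0.15483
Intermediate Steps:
S(j, M) = -3 + √(4 + M)/4
z(x, d) = -6*x (z(x, d) = (x + x)*(-3 + √(4 - 4)/4) = (2*x)*(-3 + √0/4) = (2*x)*(-3 + (¼)*0) = (2*x)*(-3 + 0) = (2*x)*(-3) = -6*x)
z(-2690, 1524)/104240 = -6*(-2690)/104240 = 16140*(1/104240) = 807/5212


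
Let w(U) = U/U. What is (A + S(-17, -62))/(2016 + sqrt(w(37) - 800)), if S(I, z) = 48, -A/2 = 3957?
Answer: -15857856/4065055 + 7866*I*sqrt(799)/4065055 ≈ -3.901 + 0.054697*I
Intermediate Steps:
A = -7914 (A = -2*3957 = -7914)
w(U) = 1
(A + S(-17, -62))/(2016 + sqrt(w(37) - 800)) = (-7914 + 48)/(2016 + sqrt(1 - 800)) = -7866/(2016 + sqrt(-799)) = -7866/(2016 + I*sqrt(799))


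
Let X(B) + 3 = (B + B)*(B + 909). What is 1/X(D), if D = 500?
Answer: 1/1408997 ≈ 7.0973e-7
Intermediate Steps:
X(B) = -3 + 2*B*(909 + B) (X(B) = -3 + (B + B)*(B + 909) = -3 + (2*B)*(909 + B) = -3 + 2*B*(909 + B))
1/X(D) = 1/(-3 + 2*500² + 1818*500) = 1/(-3 + 2*250000 + 909000) = 1/(-3 + 500000 + 909000) = 1/1408997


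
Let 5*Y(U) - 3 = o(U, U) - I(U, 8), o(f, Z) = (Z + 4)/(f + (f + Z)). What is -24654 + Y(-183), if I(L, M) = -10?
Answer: -67667914/2745 ≈ -24651.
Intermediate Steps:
o(f, Z) = (4 + Z)/(Z + 2*f) (o(f, Z) = (4 + Z)/(f + (Z + f)) = (4 + Z)/(Z + 2*f))
Y(U) = 13/5 + (4 + U)/(15*U) (Y(U) = 3/5 + ((4 + U)/(U + 2*U) - 1*(-10))/5 = 3/5 + ((4 + U)/((3*U)) + 10)/5 = 3/5 + ((1/(3*U))*(4 + U) + 10)/5 = 3/5 + ((4 + U)/(3*U) + 10)/5 = 3/5 + (10 + (4 + U)/(3*U))/5 = 3/5 + (2 + (4 + U)/(15*U)) = 13/5 + (4 + U)/(15*U))
-24654 + Y(-183) = -24654 + (4/15)*(1 + 10*(-183))/(-183) = -24654 + (4/15)*(-1/183)*(1 - 1830) = -24654 + (4/15)*(-1/183)*(-1829) = -24654 + 7316/2745 = -67667914/2745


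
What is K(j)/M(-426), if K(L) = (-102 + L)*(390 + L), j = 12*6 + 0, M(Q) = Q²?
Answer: -385/5041 ≈ -0.076374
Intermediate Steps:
j = 72 (j = 72 + 0 = 72)
K(j)/M(-426) = (-39780 + 72² + 288*72)/((-426)²) = (-39780 + 5184 + 20736)/181476 = -13860*1/181476 = -385/5041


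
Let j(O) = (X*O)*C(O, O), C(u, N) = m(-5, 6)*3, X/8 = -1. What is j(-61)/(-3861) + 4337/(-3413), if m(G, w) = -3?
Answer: -195029/1464177 ≈ -0.13320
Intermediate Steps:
X = -8 (X = 8*(-1) = -8)
C(u, N) = -9 (C(u, N) = -3*3 = -9)
j(O) = 72*O (j(O) = -8*O*(-9) = 72*O)
j(-61)/(-3861) + 4337/(-3413) = (72*(-61))/(-3861) + 4337/(-3413) = -4392*(-1/3861) + 4337*(-1/3413) = 488/429 - 4337/3413 = -195029/1464177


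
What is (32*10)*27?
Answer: 8640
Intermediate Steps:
(32*10)*27 = 320*27 = 8640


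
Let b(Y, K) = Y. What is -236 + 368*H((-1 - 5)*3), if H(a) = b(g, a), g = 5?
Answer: 1604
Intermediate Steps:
H(a) = 5
-236 + 368*H((-1 - 5)*3) = -236 + 368*5 = -236 + 1840 = 1604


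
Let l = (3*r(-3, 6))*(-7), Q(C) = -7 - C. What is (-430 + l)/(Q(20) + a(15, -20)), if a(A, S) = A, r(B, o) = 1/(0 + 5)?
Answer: 2171/60 ≈ 36.183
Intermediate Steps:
r(B, o) = ⅕ (r(B, o) = 1/5 = ⅕)
l = -21/5 (l = (3*(⅕))*(-7) = (⅗)*(-7) = -21/5 ≈ -4.2000)
(-430 + l)/(Q(20) + a(15, -20)) = (-430 - 21/5)/((-7 - 1*20) + 15) = -2171/(5*((-7 - 20) + 15)) = -2171/(5*(-27 + 15)) = -2171/5/(-12) = -2171/5*(-1/12) = 2171/60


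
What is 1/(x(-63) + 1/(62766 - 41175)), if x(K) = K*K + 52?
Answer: 21591/86817412 ≈ 0.00024869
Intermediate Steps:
x(K) = 52 + K**2 (x(K) = K**2 + 52 = 52 + K**2)
1/(x(-63) + 1/(62766 - 41175)) = 1/((52 + (-63)**2) + 1/(62766 - 41175)) = 1/((52 + 3969) + 1/21591) = 1/(4021 + 1/21591) = 1/(86817412/21591) = 21591/86817412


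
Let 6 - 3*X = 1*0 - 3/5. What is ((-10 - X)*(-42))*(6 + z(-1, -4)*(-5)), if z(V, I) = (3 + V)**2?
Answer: -35868/5 ≈ -7173.6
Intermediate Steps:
X = 11/5 (X = 2 - (1*0 - 3/5)/3 = 2 - (0 - 3*1/5)/3 = 2 - (0 - 3/5)/3 = 2 - 1/3*(-3/5) = 2 + 1/5 = 11/5 ≈ 2.2000)
((-10 - X)*(-42))*(6 + z(-1, -4)*(-5)) = ((-10 - 1*11/5)*(-42))*(6 + (3 - 1)**2*(-5)) = ((-10 - 11/5)*(-42))*(6 + 2**2*(-5)) = (-61/5*(-42))*(6 + 4*(-5)) = 2562*(6 - 20)/5 = (2562/5)*(-14) = -35868/5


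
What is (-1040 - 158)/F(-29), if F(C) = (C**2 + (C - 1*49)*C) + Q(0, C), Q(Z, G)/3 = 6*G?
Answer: -1198/2581 ≈ -0.46416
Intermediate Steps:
Q(Z, G) = 18*G (Q(Z, G) = 3*(6*G) = 18*G)
F(C) = C**2 + 18*C + C*(-49 + C) (F(C) = (C**2 + (C - 1*49)*C) + 18*C = (C**2 + (C - 49)*C) + 18*C = (C**2 + (-49 + C)*C) + 18*C = (C**2 + C*(-49 + C)) + 18*C = C**2 + 18*C + C*(-49 + C))
(-1040 - 158)/F(-29) = (-1040 - 158)/((-29*(-31 + 2*(-29)))) = -1198*(-1/(29*(-31 - 58))) = -1198/((-29*(-89))) = -1198/2581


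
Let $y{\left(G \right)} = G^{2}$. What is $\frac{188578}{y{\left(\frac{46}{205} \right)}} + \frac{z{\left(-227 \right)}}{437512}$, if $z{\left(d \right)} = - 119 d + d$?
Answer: $\frac{433409809804947}{115721924} \approx 3.7453 \cdot 10^{6}$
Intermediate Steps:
$z{\left(d \right)} = - 118 d$
$\frac{188578}{y{\left(\frac{46}{205} \right)}} + \frac{z{\left(-227 \right)}}{437512} = \frac{188578}{\left(\frac{46}{205}\right)^{2}} + \frac{\left(-118\right) \left(-227\right)}{437512} = \frac{188578}{\left(46 \cdot \frac{1}{205}\right)^{2}} + 26786 \cdot \frac{1}{437512} = \frac{188578}{\left(\frac{46}{205}\right)^{2}} + \frac{13393}{218756} = \frac{188578}{\frac{2116}{42025}} + \frac{13393}{218756} = 188578 \cdot \frac{42025}{2116} + \frac{13393}{218756} = \frac{3962495225}{1058} + \frac{13393}{218756} = \frac{433409809804947}{115721924}$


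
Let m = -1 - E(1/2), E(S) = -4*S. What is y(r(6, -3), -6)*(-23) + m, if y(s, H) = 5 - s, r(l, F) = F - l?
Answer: -321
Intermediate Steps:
m = 1 (m = -1 - (-4)/2 = -1 - 1*(-2) = -1 + 2 = 1)
y(r(6, -3), -6)*(-23) + m = (5 - (-3 - 1*6))*(-23) + 1 = (5 - (-3 - 6))*(-23) + 1 = (5 - 1*(-9))*(-23) + 1 = (5 + 9)*(-23) + 1 = 14*(-23) + 1 = -322 + 1 = -321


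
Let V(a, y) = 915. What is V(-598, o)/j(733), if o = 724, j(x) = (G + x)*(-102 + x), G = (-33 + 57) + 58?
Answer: 183/102853 ≈ 0.0017792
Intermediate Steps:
G = 82 (G = 24 + 58 = 82)
j(x) = (-102 + x)*(82 + x) (j(x) = (82 + x)*(-102 + x) = (-102 + x)*(82 + x))
V(-598, o)/j(733) = 915/(-8364 + 733² - 20*733) = 915/(-8364 + 537289 - 14660) = 915/514265 = 915*(1/514265) = 183/102853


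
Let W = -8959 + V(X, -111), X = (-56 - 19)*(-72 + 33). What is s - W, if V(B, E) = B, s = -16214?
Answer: -10180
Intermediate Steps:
X = 2925 (X = -75*(-39) = 2925)
W = -6034 (W = -8959 + 2925 = -6034)
s - W = -16214 - 1*(-6034) = -16214 + 6034 = -10180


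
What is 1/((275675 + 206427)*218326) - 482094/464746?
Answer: -25371498705358471/24458513355130996 ≈ -1.0373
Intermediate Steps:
1/((275675 + 206427)*218326) - 482094/464746 = (1/218326)/482102 - 482094*1/464746 = (1/482102)*(1/218326) - 241047/232373 = 1/105255401252 - 241047/232373 = -25371498705358471/24458513355130996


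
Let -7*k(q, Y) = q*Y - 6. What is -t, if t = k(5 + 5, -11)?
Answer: -116/7 ≈ -16.571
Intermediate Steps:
k(q, Y) = 6/7 - Y*q/7 (k(q, Y) = -(q*Y - 6)/7 = -(Y*q - 6)/7 = -(-6 + Y*q)/7 = 6/7 - Y*q/7)
t = 116/7 (t = 6/7 - ⅐*(-11)*(5 + 5) = 6/7 - ⅐*(-11)*10 = 6/7 + 110/7 = 116/7 ≈ 16.571)
-t = -1*116/7 = -116/7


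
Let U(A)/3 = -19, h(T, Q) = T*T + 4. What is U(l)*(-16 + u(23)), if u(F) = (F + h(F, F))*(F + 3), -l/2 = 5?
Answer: -823080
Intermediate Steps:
l = -10 (l = -2*5 = -10)
h(T, Q) = 4 + T² (h(T, Q) = T² + 4 = 4 + T²)
U(A) = -57 (U(A) = 3*(-19) = -57)
u(F) = (3 + F)*(4 + F + F²) (u(F) = (F + (4 + F²))*(F + 3) = (4 + F + F²)*(3 + F) = (3 + F)*(4 + F + F²))
U(l)*(-16 + u(23)) = -57*(-16 + (12 + 23³ + 4*23² + 7*23)) = -57*(-16 + (12 + 12167 + 4*529 + 161)) = -57*(-16 + (12 + 12167 + 2116 + 161)) = -57*(-16 + 14456) = -57*14440 = -823080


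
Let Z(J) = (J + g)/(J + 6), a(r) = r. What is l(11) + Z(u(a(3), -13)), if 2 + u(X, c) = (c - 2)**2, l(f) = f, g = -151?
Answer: 2591/229 ≈ 11.314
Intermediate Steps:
u(X, c) = -2 + (-2 + c)**2 (u(X, c) = -2 + (c - 2)**2 = -2 + (-2 + c)**2)
Z(J) = (-151 + J)/(6 + J) (Z(J) = (J - 151)/(J + 6) = (-151 + J)/(6 + J))
l(11) + Z(u(a(3), -13)) = 11 + (-151 + (-2 + (-2 - 13)**2))/(6 + (-2 + (-2 - 13)**2)) = 11 + (-151 + (-2 + (-15)**2))/(6 + (-2 + (-15)**2)) = 11 + (-151 + (-2 + 225))/(6 + (-2 + 225)) = 11 + (-151 + 223)/(6 + 223) = 11 + 72/229 = 2591/229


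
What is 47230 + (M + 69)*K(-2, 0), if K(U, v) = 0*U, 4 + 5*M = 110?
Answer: 47230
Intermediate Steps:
M = 106/5 (M = -⅘ + (⅕)*110 = -⅘ + 22 = 106/5 ≈ 21.200)
K(U, v) = 0
47230 + (M + 69)*K(-2, 0) = 47230 + (106/5 + 69)*0 = 47230 + (451/5)*0 = 47230 + 0 = 47230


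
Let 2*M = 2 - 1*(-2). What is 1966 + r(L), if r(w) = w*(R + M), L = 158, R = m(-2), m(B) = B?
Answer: 1966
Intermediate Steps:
M = 2 (M = (2 - 1*(-2))/2 = (2 + 2)/2 = (1/2)*4 = 2)
R = -2
r(w) = 0 (r(w) = w*(-2 + 2) = w*0 = 0)
1966 + r(L) = 1966 + 0 = 1966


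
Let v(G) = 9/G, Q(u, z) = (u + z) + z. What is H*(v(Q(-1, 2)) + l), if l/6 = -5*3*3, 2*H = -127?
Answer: 33909/2 ≈ 16955.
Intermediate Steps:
Q(u, z) = u + 2*z
H = -127/2 (H = (½)*(-127) = -127/2 ≈ -63.500)
l = -270 (l = 6*(-5*3*3) = 6*(-15*3) = 6*(-45) = -270)
H*(v(Q(-1, 2)) + l) = -127*(9/(-1 + 2*2) - 270)/2 = -127*(9/(-1 + 4) - 270)/2 = -127*(9/3 - 270)/2 = -127*(9*(⅓) - 270)/2 = -127*(3 - 270)/2 = -127/2*(-267) = 33909/2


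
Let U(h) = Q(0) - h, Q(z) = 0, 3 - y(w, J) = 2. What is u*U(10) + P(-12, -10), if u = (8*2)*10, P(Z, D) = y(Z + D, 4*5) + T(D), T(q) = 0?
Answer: -1599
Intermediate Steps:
y(w, J) = 1 (y(w, J) = 3 - 1*2 = 3 - 2 = 1)
U(h) = -h (U(h) = 0 - h = -h)
P(Z, D) = 1 (P(Z, D) = 1 + 0 = 1)
u = 160 (u = 16*10 = 160)
u*U(10) + P(-12, -10) = 160*(-1*10) + 1 = 160*(-10) + 1 = -1600 + 1 = -1599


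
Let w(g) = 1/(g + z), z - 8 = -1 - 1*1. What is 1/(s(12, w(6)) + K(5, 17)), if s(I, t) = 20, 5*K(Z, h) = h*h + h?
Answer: 5/406 ≈ 0.012315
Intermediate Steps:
z = 6 (z = 8 + (-1 - 1*1) = 8 + (-1 - 1) = 8 - 2 = 6)
K(Z, h) = h/5 + h²/5 (K(Z, h) = (h*h + h)/5 = (h² + h)/5 = (h + h²)/5 = h/5 + h²/5)
w(g) = 1/(6 + g) (w(g) = 1/(g + 6) = 1/(6 + g))
1/(s(12, w(6)) + K(5, 17)) = 1/(20 + (⅕)*17*(1 + 17)) = 1/(20 + (⅕)*17*18) = 1/(20 + 306/5) = 1/(406/5) = 5/406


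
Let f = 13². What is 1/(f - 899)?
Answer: -1/730 ≈ -0.0013699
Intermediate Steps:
f = 169
1/(f - 899) = 1/(169 - 899) = 1/(-730) = -1/730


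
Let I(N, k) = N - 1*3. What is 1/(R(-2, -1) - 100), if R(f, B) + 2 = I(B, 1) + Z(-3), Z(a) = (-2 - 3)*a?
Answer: -1/91 ≈ -0.010989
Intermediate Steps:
Z(a) = -5*a
I(N, k) = -3 + N (I(N, k) = N - 3 = -3 + N)
R(f, B) = 10 + B (R(f, B) = -2 + ((-3 + B) - 5*(-3)) = -2 + ((-3 + B) + 15) = -2 + (12 + B) = 10 + B)
1/(R(-2, -1) - 100) = 1/((10 - 1) - 100) = 1/(9 - 100) = 1/(-91) = -1/91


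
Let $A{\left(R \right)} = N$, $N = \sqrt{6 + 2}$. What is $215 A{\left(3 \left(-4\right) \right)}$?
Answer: $430 \sqrt{2} \approx 608.11$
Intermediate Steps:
$N = 2 \sqrt{2}$ ($N = \sqrt{8} = 2 \sqrt{2} \approx 2.8284$)
$A{\left(R \right)} = 2 \sqrt{2}$
$215 A{\left(3 \left(-4\right) \right)} = 215 \cdot 2 \sqrt{2} = 430 \sqrt{2}$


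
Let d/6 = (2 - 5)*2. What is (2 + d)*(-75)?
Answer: 2550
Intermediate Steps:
d = -36 (d = 6*((2 - 5)*2) = 6*(-3*2) = 6*(-6) = -36)
(2 + d)*(-75) = (2 - 36)*(-75) = -34*(-75) = 2550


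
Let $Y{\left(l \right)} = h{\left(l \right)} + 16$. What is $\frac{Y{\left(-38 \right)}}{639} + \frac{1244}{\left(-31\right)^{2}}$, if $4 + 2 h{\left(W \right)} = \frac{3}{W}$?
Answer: $\frac{61433237}{46670004} \approx 1.3163$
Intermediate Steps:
$h{\left(W \right)} = -2 + \frac{3}{2 W}$ ($h{\left(W \right)} = -2 + \frac{3 \frac{1}{W}}{2} = -2 + \frac{3}{2 W}$)
$Y{\left(l \right)} = 14 + \frac{3}{2 l}$ ($Y{\left(l \right)} = \left(-2 + \frac{3}{2 l}\right) + 16 = 14 + \frac{3}{2 l}$)
$\frac{Y{\left(-38 \right)}}{639} + \frac{1244}{\left(-31\right)^{2}} = \frac{14 + \frac{3}{2 \left(-38\right)}}{639} + \frac{1244}{\left(-31\right)^{2}} = \left(14 + \frac{3}{2} \left(- \frac{1}{38}\right)\right) \frac{1}{639} + \frac{1244}{961} = \left(14 - \frac{3}{76}\right) \frac{1}{639} + 1244 \cdot \frac{1}{961} = \frac{1061}{76} \cdot \frac{1}{639} + \frac{1244}{961} = \frac{1061}{48564} + \frac{1244}{961} = \frac{61433237}{46670004}$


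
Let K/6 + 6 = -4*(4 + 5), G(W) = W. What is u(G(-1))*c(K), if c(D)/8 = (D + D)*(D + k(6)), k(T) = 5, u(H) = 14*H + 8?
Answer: -5975424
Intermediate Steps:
u(H) = 8 + 14*H
K = -252 (K = -36 + 6*(-4*(4 + 5)) = -36 + 6*(-4*9) = -36 + 6*(-36) = -36 - 216 = -252)
c(D) = 16*D*(5 + D) (c(D) = 8*((D + D)*(D + 5)) = 8*((2*D)*(5 + D)) = 8*(2*D*(5 + D)) = 16*D*(5 + D))
u(G(-1))*c(K) = (8 + 14*(-1))*(16*(-252)*(5 - 252)) = (8 - 14)*(16*(-252)*(-247)) = -6*995904 = -5975424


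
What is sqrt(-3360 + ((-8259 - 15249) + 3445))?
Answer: I*sqrt(23423) ≈ 153.05*I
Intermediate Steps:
sqrt(-3360 + ((-8259 - 15249) + 3445)) = sqrt(-3360 + (-23508 + 3445)) = sqrt(-3360 - 20063) = sqrt(-23423) = I*sqrt(23423)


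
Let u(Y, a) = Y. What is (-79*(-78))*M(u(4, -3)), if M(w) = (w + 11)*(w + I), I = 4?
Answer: 739440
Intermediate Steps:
M(w) = (4 + w)*(11 + w) (M(w) = (w + 11)*(w + 4) = (11 + w)*(4 + w) = (4 + w)*(11 + w))
(-79*(-78))*M(u(4, -3)) = (-79*(-78))*(44 + 4² + 15*4) = 6162*(44 + 16 + 60) = 6162*120 = 739440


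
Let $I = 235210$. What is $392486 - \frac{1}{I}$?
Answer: $\frac{92316632059}{235210} \approx 3.9249 \cdot 10^{5}$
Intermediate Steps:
$392486 - \frac{1}{I} = 392486 - \frac{1}{235210} = \frac{92316632059}{235210}$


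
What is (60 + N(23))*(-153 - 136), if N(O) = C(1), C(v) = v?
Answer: -17629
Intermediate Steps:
N(O) = 1
(60 + N(23))*(-153 - 136) = (60 + 1)*(-153 - 136) = 61*(-289) = -17629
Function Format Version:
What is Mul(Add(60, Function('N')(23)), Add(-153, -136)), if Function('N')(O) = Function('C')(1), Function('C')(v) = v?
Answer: -17629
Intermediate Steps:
Function('N')(O) = 1
Mul(Add(60, Function('N')(23)), Add(-153, -136)) = Mul(Add(60, 1), Add(-153, -136)) = Mul(61, -289) = -17629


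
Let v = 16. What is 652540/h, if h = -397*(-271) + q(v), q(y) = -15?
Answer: 163135/26893 ≈ 6.0661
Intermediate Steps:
h = 107572 (h = -397*(-271) - 15 = 107587 - 15 = 107572)
652540/h = 652540/107572 = 652540*(1/107572) = 163135/26893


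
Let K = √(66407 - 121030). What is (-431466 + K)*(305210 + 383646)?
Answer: -297217942896 + 688856*I*√54623 ≈ -2.9722e+11 + 1.61e+8*I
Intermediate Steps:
K = I*√54623 (K = √(-54623) = I*√54623 ≈ 233.72*I)
(-431466 + K)*(305210 + 383646) = (-431466 + I*√54623)*(305210 + 383646) = (-431466 + I*√54623)*688856 = -297217942896 + 688856*I*√54623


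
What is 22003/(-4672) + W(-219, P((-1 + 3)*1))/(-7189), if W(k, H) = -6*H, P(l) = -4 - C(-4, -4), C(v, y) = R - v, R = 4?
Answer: -158515951/33587008 ≈ -4.7196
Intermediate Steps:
C(v, y) = 4 - v
P(l) = -12 (P(l) = -4 - (4 - 1*(-4)) = -4 - (4 + 4) = -4 - 1*8 = -4 - 8 = -12)
22003/(-4672) + W(-219, P((-1 + 3)*1))/(-7189) = 22003/(-4672) - 6*(-12)/(-7189) = 22003*(-1/4672) + 72*(-1/7189) = -22003/4672 - 72/7189 = -158515951/33587008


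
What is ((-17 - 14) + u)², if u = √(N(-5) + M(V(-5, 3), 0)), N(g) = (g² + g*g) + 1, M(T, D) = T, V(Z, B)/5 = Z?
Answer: (31 - √26)² ≈ 670.86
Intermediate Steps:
V(Z, B) = 5*Z
N(g) = 1 + 2*g² (N(g) = (g² + g²) + 1 = 2*g² + 1 = 1 + 2*g²)
u = √26 (u = √((1 + 2*(-5)²) + 5*(-5)) = √((1 + 2*25) - 25) = √((1 + 50) - 25) = √(51 - 25) = √26 ≈ 5.0990)
((-17 - 14) + u)² = ((-17 - 14) + √26)² = (-31 + √26)²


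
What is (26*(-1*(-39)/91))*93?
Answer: 7254/7 ≈ 1036.3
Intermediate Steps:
(26*(-1*(-39)/91))*93 = (26*(39*(1/91)))*93 = (26*(3/7))*93 = (78/7)*93 = 7254/7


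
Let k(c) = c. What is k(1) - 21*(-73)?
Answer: 1534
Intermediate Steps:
k(1) - 21*(-73) = 1 - 21*(-73) = 1 + 1533 = 1534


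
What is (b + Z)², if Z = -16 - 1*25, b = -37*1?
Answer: 6084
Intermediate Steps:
b = -37
Z = -41 (Z = -16 - 25 = -41)
(b + Z)² = (-37 - 41)² = (-78)² = 6084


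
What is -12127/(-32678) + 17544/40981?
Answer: 1070279419/1339177118 ≈ 0.79921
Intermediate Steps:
-12127/(-32678) + 17544/40981 = -12127*(-1/32678) + 17544*(1/40981) = 12127/32678 + 17544/40981 = 1070279419/1339177118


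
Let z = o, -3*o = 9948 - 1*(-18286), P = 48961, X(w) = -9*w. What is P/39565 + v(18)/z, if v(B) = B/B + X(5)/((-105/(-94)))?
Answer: 9709195243/7819547470 ≈ 1.2417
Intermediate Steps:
v(B) = -275/7 (v(B) = B/B + (-9*5)/((-105/(-94))) = 1 - 45/((-105*(-1/94))) = 1 - 45/105/94 = 1 - 45*94/105 = 1 - 282/7 = -275/7)
o = -28234/3 (o = -(9948 - 1*(-18286))/3 = -(9948 + 18286)/3 = -1/3*28234 = -28234/3 ≈ -9411.3)
z = -28234/3 ≈ -9411.3
P/39565 + v(18)/z = 48961/39565 - 275/(7*(-28234/3)) = 48961*(1/39565) - 275/7*(-3/28234) = 48961/39565 + 825/197638 = 9709195243/7819547470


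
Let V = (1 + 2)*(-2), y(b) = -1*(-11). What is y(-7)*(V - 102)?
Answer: -1188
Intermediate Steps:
y(b) = 11
V = -6 (V = 3*(-2) = -6)
y(-7)*(V - 102) = 11*(-6 - 102) = 11*(-108) = -1188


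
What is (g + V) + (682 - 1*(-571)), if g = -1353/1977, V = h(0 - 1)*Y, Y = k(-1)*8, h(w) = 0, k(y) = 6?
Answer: 825276/659 ≈ 1252.3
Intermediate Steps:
Y = 48 (Y = 6*8 = 48)
V = 0 (V = 0*48 = 0)
g = -451/659 (g = -1353*1/1977 = -451/659 ≈ -0.68437)
(g + V) + (682 - 1*(-571)) = (-451/659 + 0) + (682 - 1*(-571)) = -451/659 + (682 + 571) = -451/659 + 1253 = 825276/659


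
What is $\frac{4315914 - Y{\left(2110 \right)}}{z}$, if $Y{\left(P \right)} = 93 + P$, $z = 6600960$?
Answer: $\frac{4313711}{6600960} \approx 0.6535$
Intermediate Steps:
$\frac{4315914 - Y{\left(2110 \right)}}{z} = \frac{4315914 - \left(93 + 2110\right)}{6600960} = \left(4315914 - 2203\right) \frac{1}{6600960} = 4313711 \cdot \frac{1}{6600960} = \frac{4313711}{6600960}$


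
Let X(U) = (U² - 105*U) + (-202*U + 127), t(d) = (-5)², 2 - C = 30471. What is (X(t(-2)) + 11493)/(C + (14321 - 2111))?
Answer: -4570/18259 ≈ -0.25029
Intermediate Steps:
C = -30469 (C = 2 - 1*30471 = 2 - 30471 = -30469)
t(d) = 25
X(U) = 127 + U² - 307*U (X(U) = (U² - 105*U) + (127 - 202*U) = 127 + U² - 307*U)
(X(t(-2)) + 11493)/(C + (14321 - 2111)) = ((127 + 25² - 307*25) + 11493)/(-30469 + (14321 - 2111)) = ((127 + 625 - 7675) + 11493)/(-30469 + 12210) = (-6923 + 11493)/(-18259) = 4570*(-1/18259) = -4570/18259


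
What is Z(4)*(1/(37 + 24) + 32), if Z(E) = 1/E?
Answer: 1953/244 ≈ 8.0041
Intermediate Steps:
Z(4)*(1/(37 + 24) + 32) = (1/(37 + 24) + 32)/4 = (1/61 + 32)/4 = (1/4)*(1953/61) = 1953/244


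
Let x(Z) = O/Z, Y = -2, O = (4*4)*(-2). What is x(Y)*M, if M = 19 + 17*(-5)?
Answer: -1056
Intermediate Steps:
O = -32 (O = 16*(-2) = -32)
x(Z) = -32/Z
M = -66 (M = 19 - 85 = -66)
x(Y)*M = -32/(-2)*(-66) = -32*(-½)*(-66) = 16*(-66) = -1056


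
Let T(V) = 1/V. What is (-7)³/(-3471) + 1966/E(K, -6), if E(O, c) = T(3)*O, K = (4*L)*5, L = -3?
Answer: -3408563/34710 ≈ -98.201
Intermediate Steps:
K = -60 (K = (4*(-3))*5 = -12*5 = -60)
E(O, c) = O/3
(-7)³/(-3471) + 1966/E(K, -6) = (-7)³/(-3471) + 1966/(((⅓)*(-60))) = -343*(-1/3471) + 1966/(-20) = 343/3471 + 1966*(-1/20) = 343/3471 - 983/10 = -3408563/34710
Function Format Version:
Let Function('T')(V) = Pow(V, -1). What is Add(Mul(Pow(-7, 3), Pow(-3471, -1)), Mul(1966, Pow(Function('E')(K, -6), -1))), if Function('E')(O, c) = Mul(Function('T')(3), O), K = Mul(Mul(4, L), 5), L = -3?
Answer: Rational(-3408563, 34710) ≈ -98.201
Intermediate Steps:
K = -60 (K = Mul(Mul(4, -3), 5) = Mul(-12, 5) = -60)
Function('E')(O, c) = Mul(Rational(1, 3), O) (Function('E')(O, c) = Mul(Pow(3, -1), O) = Mul(Rational(1, 3), O))
Add(Mul(Pow(-7, 3), Pow(-3471, -1)), Mul(1966, Pow(Function('E')(K, -6), -1))) = Add(Mul(Pow(-7, 3), Pow(-3471, -1)), Mul(1966, Pow(Mul(Rational(1, 3), -60), -1))) = Add(Mul(-343, Rational(-1, 3471)), Mul(1966, Pow(-20, -1))) = Add(Rational(343, 3471), Mul(1966, Rational(-1, 20))) = Add(Rational(343, 3471), Rational(-983, 10)) = Rational(-3408563, 34710)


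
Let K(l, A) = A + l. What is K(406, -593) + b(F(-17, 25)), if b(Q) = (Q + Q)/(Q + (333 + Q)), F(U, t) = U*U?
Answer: -169779/911 ≈ -186.37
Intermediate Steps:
F(U, t) = U²
b(Q) = 2*Q/(333 + 2*Q) (b(Q) = (2*Q)/(333 + 2*Q) = 2*Q/(333 + 2*Q))
K(406, -593) + b(F(-17, 25)) = (-593 + 406) + 2*(-17)²/(333 + 2*(-17)²) = -187 + 2*289/(333 + 2*289) = -187 + 2*289/(333 + 578) = -187 + 2*289/911 = -187 + 2*289*(1/911) = -187 + 578/911 = -169779/911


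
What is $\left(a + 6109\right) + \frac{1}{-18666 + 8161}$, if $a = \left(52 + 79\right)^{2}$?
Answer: $\frac{244451349}{10505} \approx 23270.0$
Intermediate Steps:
$a = 17161$ ($a = 131^{2} = 17161$)
$\left(a + 6109\right) + \frac{1}{-18666 + 8161} = \left(17161 + 6109\right) + \frac{1}{-18666 + 8161} = 23270 + \frac{1}{-10505} = 23270 - \frac{1}{10505} = \frac{244451349}{10505}$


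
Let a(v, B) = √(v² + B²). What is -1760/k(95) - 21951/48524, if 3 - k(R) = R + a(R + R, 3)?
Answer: -1692768295/268289196 + 352*√36109/5529 ≈ 5.7882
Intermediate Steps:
a(v, B) = √(B² + v²)
k(R) = 3 - R - √(9 + 4*R²) (k(R) = 3 - (R + √(3² + (R + R)²)) = 3 - (R + √(9 + (2*R)²)) = 3 - (R + √(9 + 4*R²)) = 3 + (-R - √(9 + 4*R²)) = 3 - R - √(9 + 4*R²))
-1760/k(95) - 21951/48524 = -1760/(3 - 1*95 - √(9 + 4*95²)) - 21951/48524 = -1760/(3 - 95 - √(9 + 4*9025)) - 21951*1/48524 = -1760/(3 - 95 - √(9 + 36100)) - 21951/48524 = -1760/(3 - 95 - √36109) - 21951/48524 = -1760/(-92 - √36109) - 21951/48524 = -21951/48524 - 1760/(-92 - √36109)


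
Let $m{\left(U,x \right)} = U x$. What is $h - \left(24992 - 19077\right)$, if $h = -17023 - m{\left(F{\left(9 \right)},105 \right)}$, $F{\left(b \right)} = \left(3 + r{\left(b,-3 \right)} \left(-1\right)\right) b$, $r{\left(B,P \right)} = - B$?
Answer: $-34278$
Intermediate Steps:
$F{\left(b \right)} = b \left(3 + b\right)$ ($F{\left(b \right)} = \left(3 + - b \left(-1\right)\right) b = \left(3 + b\right) b = b \left(3 + b\right)$)
$h = -28363$ ($h = -17023 - 9 \left(3 + 9\right) 105 = -17023 - 9 \cdot 12 \cdot 105 = -17023 - 108 \cdot 105 = -17023 - 11340 = -28363$)
$h - \left(24992 - 19077\right) = -28363 - \left(24992 - 19077\right) = -28363 - 5915 = -34278$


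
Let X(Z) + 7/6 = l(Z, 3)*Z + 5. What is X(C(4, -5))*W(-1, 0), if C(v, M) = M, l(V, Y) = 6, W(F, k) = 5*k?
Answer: 0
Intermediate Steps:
X(Z) = 23/6 + 6*Z (X(Z) = -7/6 + (6*Z + 5) = -7/6 + (5 + 6*Z) = 23/6 + 6*Z)
X(C(4, -5))*W(-1, 0) = (23/6 + 6*(-5))*(5*0) = (23/6 - 30)*0 = -157/6*0 = 0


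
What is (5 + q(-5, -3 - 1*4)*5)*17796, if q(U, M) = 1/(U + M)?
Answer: 81565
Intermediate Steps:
q(U, M) = 1/(M + U)
(5 + q(-5, -3 - 1*4)*5)*17796 = (5 + 5/((-3 - 1*4) - 5))*17796 = (5 + 5/((-3 - 4) - 5))*17796 = (5 + 5/(-7 - 5))*17796 = (5 + 5/(-12))*17796 = (5 - 1/12*5)*17796 = (5 - 5/12)*17796 = (55/12)*17796 = 81565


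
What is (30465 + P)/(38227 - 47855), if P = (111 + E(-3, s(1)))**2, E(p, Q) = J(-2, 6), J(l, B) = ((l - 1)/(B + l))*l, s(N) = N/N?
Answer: -172485/38512 ≈ -4.4787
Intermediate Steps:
s(N) = 1
J(l, B) = l*(-1 + l)/(B + l) (J(l, B) = ((-1 + l)/(B + l))*l = l*(-1 + l)/(B + l))
E(p, Q) = 3/2 (E(p, Q) = -2*(-1 - 2)/(6 - 2) = -2*(-3)/4 = -2*1/4*(-3) = 3/2)
P = 50625/4 (P = (111 + 3/2)**2 = (225/2)**2 = 50625/4 ≈ 12656.)
(30465 + P)/(38227 - 47855) = (30465 + 50625/4)/(38227 - 47855) = (172485/4)/(-9628) = (172485/4)*(-1/9628) = -172485/38512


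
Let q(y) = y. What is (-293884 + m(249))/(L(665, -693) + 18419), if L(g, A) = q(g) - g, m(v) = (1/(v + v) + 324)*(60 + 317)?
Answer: -85524151/9172662 ≈ -9.3238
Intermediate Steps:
m(v) = 122148 + 377/(2*v) (m(v) = (1/(2*v) + 324)*377 = (324 + 1/(2*v))*377 = 122148 + 377/(2*v))
L(g, A) = 0 (L(g, A) = g - g = 0)
(-293884 + m(249))/(L(665, -693) + 18419) = (-293884 + (122148 + (377/2)/249))/(0 + 18419) = (-293884 + (122148 + (377/2)*(1/249)))/18419 = (-293884 + (122148 + 377/498))*(1/18419) = (-293884 + 60830081/498)*(1/18419) = -85524151/498*1/18419 = -85524151/9172662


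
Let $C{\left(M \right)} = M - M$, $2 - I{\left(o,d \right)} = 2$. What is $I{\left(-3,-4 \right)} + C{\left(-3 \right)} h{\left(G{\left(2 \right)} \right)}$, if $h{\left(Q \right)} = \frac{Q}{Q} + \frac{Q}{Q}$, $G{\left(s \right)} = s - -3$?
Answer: $0$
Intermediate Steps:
$G{\left(s \right)} = 3 + s$ ($G{\left(s \right)} = s + 3 = 3 + s$)
$I{\left(o,d \right)} = 0$ ($I{\left(o,d \right)} = 2 - 2 = 0$)
$h{\left(Q \right)} = 2$ ($h{\left(Q \right)} = 1 + 1 = 2$)
$C{\left(M \right)} = 0$
$I{\left(-3,-4 \right)} + C{\left(-3 \right)} h{\left(G{\left(2 \right)} \right)} = 0 + 0 \cdot 2 = 0 + 0 = 0$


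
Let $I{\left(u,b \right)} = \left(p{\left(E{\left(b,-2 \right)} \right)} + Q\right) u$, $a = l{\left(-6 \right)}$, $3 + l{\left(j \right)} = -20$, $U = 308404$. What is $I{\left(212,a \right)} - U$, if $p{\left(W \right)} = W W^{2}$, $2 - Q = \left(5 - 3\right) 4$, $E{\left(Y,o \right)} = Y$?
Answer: $-2889080$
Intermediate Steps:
$Q = -6$ ($Q = 2 - \left(5 - 3\right) 4 = 2 - 2 \cdot 4 = 2 - 8 = -6$)
$l{\left(j \right)} = -23$ ($l{\left(j \right)} = -3 - 20 = -23$)
$a = -23$
$p{\left(W \right)} = W^{3}$
$I{\left(u,b \right)} = u \left(-6 + b^{3}\right)$ ($I{\left(u,b \right)} = \left(b^{3} - 6\right) u = \left(-6 + b^{3}\right) u = u \left(-6 + b^{3}\right)$)
$I{\left(212,a \right)} - U = 212 \left(-6 + \left(-23\right)^{3}\right) - 308404 = 212 \left(-6 - 12167\right) - 308404 = 212 \left(-12173\right) - 308404 = -2580676 - 308404 = -2889080$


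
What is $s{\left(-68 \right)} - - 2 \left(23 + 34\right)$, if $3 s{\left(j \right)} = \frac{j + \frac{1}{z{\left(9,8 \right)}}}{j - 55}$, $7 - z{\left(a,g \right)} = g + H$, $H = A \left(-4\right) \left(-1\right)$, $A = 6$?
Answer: $\frac{117039}{1025} \approx 114.18$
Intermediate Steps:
$H = 24$ ($H = 6 \left(-4\right) \left(-1\right) = \left(-24\right) \left(-1\right) = 24$)
$z{\left(a,g \right)} = -17 - g$ ($z{\left(a,g \right)} = 7 - \left(g + 24\right) = 7 - \left(24 + g\right) = -17 - g$)
$s{\left(j \right)} = \frac{- \frac{1}{25} + j}{3 \left(-55 + j\right)}$ ($s{\left(j \right)} = \frac{\left(j + \frac{1}{-17 - 8}\right) \frac{1}{j - 55}}{3} = \frac{\left(j + \frac{1}{-17 - 8}\right) \frac{1}{-55 + j}}{3} = \frac{\left(j + \frac{1}{-25}\right) \frac{1}{-55 + j}}{3} = \frac{\left(j - \frac{1}{25}\right) \frac{1}{-55 + j}}{3} = \frac{\left(- \frac{1}{25} + j\right) \frac{1}{-55 + j}}{3} = \frac{\frac{1}{-55 + j} \left(- \frac{1}{25} + j\right)}{3} = \frac{- \frac{1}{25} + j}{3 \left(-55 + j\right)}$)
$s{\left(-68 \right)} - - 2 \left(23 + 34\right) = \frac{-1 + 25 \left(-68\right)}{75 \left(-55 - 68\right)} - - 2 \left(23 + 34\right) = \frac{-1 - 1700}{75 \left(-123\right)} - \left(-2\right) 57 = \frac{1}{75} \left(- \frac{1}{123}\right) \left(-1701\right) - -114 = \frac{189}{1025} + 114 = \frac{117039}{1025}$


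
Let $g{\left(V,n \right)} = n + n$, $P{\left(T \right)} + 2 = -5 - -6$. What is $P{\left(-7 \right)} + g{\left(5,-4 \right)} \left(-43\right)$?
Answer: $343$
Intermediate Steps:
$P{\left(T \right)} = -1$ ($P{\left(T \right)} = -2 - -1 = -2 + \left(-5 + 6\right) = -2 + 1 = -1$)
$g{\left(V,n \right)} = 2 n$
$P{\left(-7 \right)} + g{\left(5,-4 \right)} \left(-43\right) = -1 + 2 \left(-4\right) \left(-43\right) = -1 - -344 = -1 + 344 = 343$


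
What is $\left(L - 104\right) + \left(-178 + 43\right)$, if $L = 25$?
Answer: $-214$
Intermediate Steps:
$\left(L - 104\right) + \left(-178 + 43\right) = \left(25 - 104\right) + \left(-178 + 43\right) = \left(25 - 104\right) - 135 = -79 - 135 = -214$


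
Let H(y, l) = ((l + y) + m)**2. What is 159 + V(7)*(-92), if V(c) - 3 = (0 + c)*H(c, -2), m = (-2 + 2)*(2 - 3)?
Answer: -16217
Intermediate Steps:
m = 0 (m = 0*(-1) = 0)
H(y, l) = (l + y)**2 (H(y, l) = ((l + y) + 0)**2 = (l + y)**2)
V(c) = 3 + c*(-2 + c)**2 (V(c) = 3 + (0 + c)*(-2 + c)**2 = 3 + c*(-2 + c)**2)
159 + V(7)*(-92) = 159 + (3 + 7*(-2 + 7)**2)*(-92) = 159 + (3 + 7*5**2)*(-92) = 159 + (3 + 7*25)*(-92) = 159 + (3 + 175)*(-92) = 159 + 178*(-92) = 159 - 16376 = -16217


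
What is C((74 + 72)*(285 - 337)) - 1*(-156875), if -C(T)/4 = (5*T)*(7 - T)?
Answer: 1153989035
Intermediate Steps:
C(T) = -20*T*(7 - T) (C(T) = -4*5*T*(7 - T) = -20*T*(7 - T))
C((74 + 72)*(285 - 337)) - 1*(-156875) = 20*((74 + 72)*(285 - 337))*(-7 + (74 + 72)*(285 - 337)) - 1*(-156875) = 20*(146*(-52))*(-7 + 146*(-52)) + 156875 = 20*(-7592)*(-7 - 7592) + 156875 = 20*(-7592)*(-7599) + 156875 = 1153832160 + 156875 = 1153989035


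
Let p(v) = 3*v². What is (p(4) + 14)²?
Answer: 3844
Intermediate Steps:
(p(4) + 14)² = (3*4² + 14)² = (3*16 + 14)² = (48 + 14)² = 62² = 3844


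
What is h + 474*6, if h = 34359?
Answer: 37203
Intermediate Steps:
h + 474*6 = 34359 + 474*6 = 34359 + 2844 = 37203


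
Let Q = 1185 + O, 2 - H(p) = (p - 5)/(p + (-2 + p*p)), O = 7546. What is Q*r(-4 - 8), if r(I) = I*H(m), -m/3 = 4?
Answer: -14510922/65 ≈ -2.2325e+5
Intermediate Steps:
m = -12 (m = -3*4 = -12)
H(p) = 2 - (-5 + p)/(-2 + p + p²) (H(p) = 2 - (p - 5)/(p + (-2 + p*p)) = 2 - (-5 + p)/(p + (-2 + p²)) = 2 - (-5 + p)/(-2 + p + p²))
r(I) = 277*I/130 (r(I) = I*((1 - 12 + 2*(-12)²)/(-2 - 12 + (-12)²)) = I*((1 - 12 + 2*144)/(-2 - 12 + 144)) = I*((1 - 12 + 288)/130) = I*((1/130)*277) = I*(277/130) = 277*I/130)
Q = 8731 (Q = 1185 + 7546 = 8731)
Q*r(-4 - 8) = 8731*(277*(-4 - 8)/130) = 8731*((277/130)*(-12)) = 8731*(-1662/65) = -14510922/65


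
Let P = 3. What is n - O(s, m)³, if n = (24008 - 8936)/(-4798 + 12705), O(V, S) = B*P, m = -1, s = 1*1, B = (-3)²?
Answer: -155618409/7907 ≈ -19681.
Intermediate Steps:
B = 9
s = 1
O(V, S) = 27 (O(V, S) = 9*3 = 27)
n = 15072/7907 ≈ 1.9062
n - O(s, m)³ = 15072/7907 - 1*27³ = 15072/7907 - 1*19683 = 15072/7907 - 19683 = -155618409/7907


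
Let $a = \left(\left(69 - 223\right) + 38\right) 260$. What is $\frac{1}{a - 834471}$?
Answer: $- \frac{1}{864631} \approx -1.1566 \cdot 10^{-6}$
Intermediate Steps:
$a = -30160$ ($a = \left(\left(69 - 223\right) + 38\right) 260 = \left(-154 + 38\right) 260 = \left(-116\right) 260 = -30160$)
$\frac{1}{a - 834471} = \frac{1}{-30160 - 834471} = \frac{1}{-864631} = - \frac{1}{864631}$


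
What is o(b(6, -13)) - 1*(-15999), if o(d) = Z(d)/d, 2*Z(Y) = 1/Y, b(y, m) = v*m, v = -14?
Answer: 1059901753/66248 ≈ 15999.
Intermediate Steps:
b(y, m) = -14*m
Z(Y) = 1/(2*Y)
o(d) = 1/(2*d²) (o(d) = (1/(2*d))/d = 1/(2*d²))
o(b(6, -13)) - 1*(-15999) = 1/(2*(-14*(-13))²) - 1*(-15999) = (½)/182² + 15999 = (½)*(1/33124) + 15999 = 1/66248 + 15999 = 1059901753/66248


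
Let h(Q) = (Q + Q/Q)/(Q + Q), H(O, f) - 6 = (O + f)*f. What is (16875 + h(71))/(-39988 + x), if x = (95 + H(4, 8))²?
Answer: -133129/9301 ≈ -14.313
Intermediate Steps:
H(O, f) = 6 + f*(O + f) (H(O, f) = 6 + (O + f)*f = 6 + f*(O + f))
h(Q) = (1 + Q)/(2*Q) (h(Q) = (Q + 1)/((2*Q)) = (1 + Q)*(1/(2*Q)) = (1 + Q)/(2*Q))
x = 38809 (x = (95 + (6 + 8² + 4*8))² = (95 + (6 + 64 + 32))² = (95 + 102)² = 197² = 38809)
(16875 + h(71))/(-39988 + x) = (16875 + (½)*(1 + 71)/71)/(-39988 + 38809) = (16875 + (½)*(1/71)*72)/(-1179) = (16875 + 36/71)*(-1/1179) = (1198161/71)*(-1/1179) = -133129/9301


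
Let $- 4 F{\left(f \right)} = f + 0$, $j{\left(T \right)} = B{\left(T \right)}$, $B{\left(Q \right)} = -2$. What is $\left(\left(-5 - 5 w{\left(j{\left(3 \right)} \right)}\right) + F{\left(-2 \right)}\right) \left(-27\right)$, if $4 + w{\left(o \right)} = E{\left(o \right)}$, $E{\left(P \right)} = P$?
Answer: $- \frac{1377}{2} \approx -688.5$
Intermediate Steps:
$j{\left(T \right)} = -2$
$w{\left(o \right)} = -4 + o$
$F{\left(f \right)} = - \frac{f}{4}$ ($F{\left(f \right)} = - \frac{f + 0}{4} = - \frac{f}{4}$)
$\left(\left(-5 - 5 w{\left(j{\left(3 \right)} \right)}\right) + F{\left(-2 \right)}\right) \left(-27\right) = \left(\left(-5 - 5 \left(-4 - 2\right)\right) - - \frac{1}{2}\right) \left(-27\right) = \left(\left(-5 - -30\right) + \frac{1}{2}\right) \left(-27\right) = \left(\left(-5 + 30\right) + \frac{1}{2}\right) \left(-27\right) = \left(25 + \frac{1}{2}\right) \left(-27\right) = \frac{51}{2} \left(-27\right) = - \frac{1377}{2}$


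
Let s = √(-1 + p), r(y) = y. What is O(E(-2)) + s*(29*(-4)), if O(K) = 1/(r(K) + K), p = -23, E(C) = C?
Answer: -¼ - 232*I*√6 ≈ -0.25 - 568.28*I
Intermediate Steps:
O(K) = 1/(2*K) (O(K) = 1/(K + K) = 1/(2*K))
s = 2*I*√6 (s = √(-1 - 23) = √(-24) = 2*I*√6 ≈ 4.899*I)
O(E(-2)) + s*(29*(-4)) = (½)/(-2) + (2*I*√6)*(29*(-4)) = (½)*(-½) + (2*I*√6)*(-116) = -¼ - 232*I*√6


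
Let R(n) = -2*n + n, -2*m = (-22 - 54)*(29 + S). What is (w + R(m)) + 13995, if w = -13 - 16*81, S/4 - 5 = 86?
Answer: -2248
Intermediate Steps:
S = 364 (S = 20 + 4*86 = 20 + 344 = 364)
w = -1309 (w = -13 - 1296 = -1309)
m = 14934 (m = -(-22 - 54)*(29 + 364)/2 = -(-38)*393 = -1/2*(-29868) = 14934)
R(n) = -n
(w + R(m)) + 13995 = (-1309 - 1*14934) + 13995 = (-1309 - 14934) + 13995 = -16243 + 13995 = -2248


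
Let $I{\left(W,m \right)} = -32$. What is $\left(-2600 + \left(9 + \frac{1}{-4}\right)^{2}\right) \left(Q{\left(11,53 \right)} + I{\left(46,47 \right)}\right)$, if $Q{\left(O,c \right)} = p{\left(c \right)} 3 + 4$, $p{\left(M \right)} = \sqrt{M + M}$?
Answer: $\frac{282625}{4} - \frac{121125 \sqrt{106}}{16} \approx -7284.9$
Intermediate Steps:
$p{\left(M \right)} = \sqrt{2} \sqrt{M}$ ($p{\left(M \right)} = \sqrt{2 M} = \sqrt{2} \sqrt{M}$)
$Q{\left(O,c \right)} = 4 + 3 \sqrt{2} \sqrt{c}$ ($Q{\left(O,c \right)} = \sqrt{2} \sqrt{c} 3 + 4 = 3 \sqrt{2} \sqrt{c} + 4 = 4 + 3 \sqrt{2} \sqrt{c}$)
$\left(-2600 + \left(9 + \frac{1}{-4}\right)^{2}\right) \left(Q{\left(11,53 \right)} + I{\left(46,47 \right)}\right) = \left(-2600 + \left(9 + \frac{1}{-4}\right)^{2}\right) \left(\left(4 + 3 \sqrt{2} \sqrt{53}\right) - 32\right) = \left(-2600 + \left(9 - \frac{1}{4}\right)^{2}\right) \left(\left(4 + 3 \sqrt{106}\right) - 32\right) = \left(-2600 + \left(\frac{35}{4}\right)^{2}\right) \left(-28 + 3 \sqrt{106}\right) = \left(-2600 + \frac{1225}{16}\right) \left(-28 + 3 \sqrt{106}\right) = - \frac{40375 \left(-28 + 3 \sqrt{106}\right)}{16} = \frac{282625}{4} - \frac{121125 \sqrt{106}}{16}$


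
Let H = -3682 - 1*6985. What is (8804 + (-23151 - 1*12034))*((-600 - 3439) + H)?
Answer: 387958986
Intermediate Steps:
H = -10667 (H = -3682 - 6985 = -10667)
(8804 + (-23151 - 1*12034))*((-600 - 3439) + H) = (8804 + (-23151 - 1*12034))*((-600 - 3439) - 10667) = (8804 + (-23151 - 12034))*(-4039 - 10667) = (8804 - 35185)*(-14706) = -26381*(-14706) = 387958986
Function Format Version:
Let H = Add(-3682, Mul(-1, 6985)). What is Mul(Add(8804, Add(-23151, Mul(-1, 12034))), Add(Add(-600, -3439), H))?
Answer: 387958986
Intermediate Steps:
H = -10667 (H = Add(-3682, -6985) = -10667)
Mul(Add(8804, Add(-23151, Mul(-1, 12034))), Add(Add(-600, -3439), H)) = Mul(Add(8804, Add(-23151, Mul(-1, 12034))), Add(Add(-600, -3439), -10667)) = Mul(Add(8804, Add(-23151, -12034)), Add(-4039, -10667)) = Mul(Add(8804, -35185), -14706) = Mul(-26381, -14706) = 387958986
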